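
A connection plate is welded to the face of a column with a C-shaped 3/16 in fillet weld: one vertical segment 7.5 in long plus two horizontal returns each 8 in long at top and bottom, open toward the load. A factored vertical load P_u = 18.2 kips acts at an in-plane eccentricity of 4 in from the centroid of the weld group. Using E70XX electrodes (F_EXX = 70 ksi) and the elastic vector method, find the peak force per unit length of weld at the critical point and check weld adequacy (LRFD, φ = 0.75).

Total weld length L_w = 23.5 in. Treat welds as unit-width lines.
Centroid: x̄ = 2×8×4 / 23.5 = 2.723 in from the vertical weld.
Polar moment about centroid: J = I_x + I_y = [7.5³/12 + 2×8×3.75²] + [7.5×2.723² + 2(8³/12 + 8×1.277²)] = 427.2 in³.
Direct shear f_v = P/L_w = 18.2 / 23.5 = 0.7745 kip/in (vertical).
Torsion M = P·e = 18.2 × 4 = 72.8 kip·in.
Critical point at (x, y) = (5.277, 3.75) from centroid. f_tx = M·y/J = 0.6391 kip/in; f_ty = M·x/J = 0.8992 kip/in.
Resultant f_max = √[f_tx² + (f_v + f_ty)²] = √[0.6391² + (0.7745 + 0.8992)²] = 1.792 kip/in.
Capacity per unit length: φr_n = 0.75 × 0.6 × 70 × (0.707 × 0.1875) = 4.176 kip/in.
1.792 ≤ 4.176 → adequate.

f_max ≈ 1.79 kip/in; adequate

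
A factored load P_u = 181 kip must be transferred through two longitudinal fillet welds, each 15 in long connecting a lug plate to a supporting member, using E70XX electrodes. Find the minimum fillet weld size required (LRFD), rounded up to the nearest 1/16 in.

w = 5/16 in

E70XX → F_EXX = 70 ksi.
Total weld length L = 30 in.
Required throat t_e = P_u / (φ × 0.6 F_EXX × L) = 181 / (0.75 × 0.6 × 70 × 30) = 0.1915 in.
Required leg w = t_e / 0.707 = 0.2709 in → use 5/16 in.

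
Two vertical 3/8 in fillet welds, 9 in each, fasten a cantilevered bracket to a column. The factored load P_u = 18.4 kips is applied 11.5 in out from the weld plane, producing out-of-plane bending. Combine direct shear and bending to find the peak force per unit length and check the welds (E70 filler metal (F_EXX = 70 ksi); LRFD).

L_w = 2 × 9 = 18 in; section modulus (unit throat) S = 2 × L²/6 = 27 in².
Direct shear f_v = P/L_w = 18.4/18 = 1.022 kip/in.
Moment M = P × e = 18.4 × 11.5 = 211.6 kip·in; bending f_b = M/S = 7.837 kip/in.
f_max = √(f_v² + f_b²) = √(1.022² + 7.837²) = 7.903 kip/in.
φr_n = 0.75 × 0.6 × 70 × (0.707 × 0.375) = 8.351 kip/in → adequate.

f_max ≈ 7.9 kip/in; adequate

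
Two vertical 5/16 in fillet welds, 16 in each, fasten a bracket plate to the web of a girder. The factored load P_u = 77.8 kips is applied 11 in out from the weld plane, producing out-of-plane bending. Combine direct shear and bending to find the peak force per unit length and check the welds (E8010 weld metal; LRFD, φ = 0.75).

E80XX → F_EXX = 80 ksi.
L_w = 2 × 16 = 32 in; section modulus (unit throat) S = 2 × L²/6 = 85.33 in².
Direct shear f_v = P/L_w = 77.8/32 = 2.431 kip/in.
Moment M = P × e = 77.8 × 11 = 855.8 kip·in; bending f_b = M/S = 10.03 kip/in.
f_max = √(f_v² + f_b²) = √(2.431² + 10.03²) = 10.32 kip/in.
φr_n = 0.75 × 0.6 × 80 × (0.707 × 0.3125) = 7.954 kip/in → NOT adequate.

f_max ≈ 10.3 kip/in; NOT adequate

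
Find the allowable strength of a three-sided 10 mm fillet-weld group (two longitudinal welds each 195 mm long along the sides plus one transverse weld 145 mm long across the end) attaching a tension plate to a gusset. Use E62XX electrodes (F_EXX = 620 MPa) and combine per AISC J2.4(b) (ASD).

t_e = 0.707 × 10 = 7.07 mm.
R_nwl = 0.6 × 620 × 7.07 × 390 × 10⁻³ = 1026 kN (longitudinal, 2 welds).
R_nwt = 0.6 × 620 × 7.07 × 145 × 10⁻³ = 381.4 kN (transverse, base value).
(i) R_nwl + R_nwt = 1407 kN; (ii) 0.85 R_nwl + 1.5 R_nwt = 1444 kN.
R_n = max = 1444 kN [governs: (ii)]; R_n/Ω = 721.9 kN.

R_n/Ω ≈ 722 kN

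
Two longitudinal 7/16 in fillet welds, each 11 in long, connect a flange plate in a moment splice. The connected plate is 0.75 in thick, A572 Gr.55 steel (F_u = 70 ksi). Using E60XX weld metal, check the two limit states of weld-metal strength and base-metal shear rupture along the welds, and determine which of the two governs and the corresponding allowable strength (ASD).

R_n/Ω ≈ 122 kip (weld metal governs)

E60XX → F_EXX = 60 ksi.
t_e = 0.707 × 0.4375 = 0.3093 in; L = 22 in.
Weld metal: R_n/Ω = (1/2.0) × 0.6 × 60 × 0.3093 × 22 = 122.5 kip.
Base metal (shear rupture): R_n/Ω = (1/2.0) × 0.6 × 70 × 0.75 × 22 = 346.5 kip.
Governing: weld metal.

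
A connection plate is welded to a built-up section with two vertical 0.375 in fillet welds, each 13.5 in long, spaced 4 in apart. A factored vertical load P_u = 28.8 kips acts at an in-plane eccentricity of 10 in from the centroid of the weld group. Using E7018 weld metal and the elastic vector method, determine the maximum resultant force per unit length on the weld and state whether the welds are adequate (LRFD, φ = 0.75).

E70XX → F_EXX = 70 ksi.
Total weld length L_w = 27 in. Treat welds as unit-width lines.
Polar moment about centroid: J = 2[d³/12 + d(b/2)²] = 2[13.5³/12 + 13.5×2²] = 518.1 in³.
Direct shear f_v = P/L_w = 28.8 / 27 = 1.067 kip/in (vertical).
Torsion M = P·e = 28.8 × 10 = 288 kip·in.
Critical point at (x, y) = (2, 6.75) from centroid. f_tx = M·y/J = 3.752 kip/in; f_ty = M·x/J = 1.112 kip/in.
Resultant f_max = √[f_tx² + (f_v + f_ty)²] = √[3.752² + (1.067 + 1.112)²] = 4.339 kip/in.
Capacity per unit length: φr_n = 0.75 × 0.6 × 70 × (0.707 × 0.375) = 8.351 kip/in.
4.339 ≤ 8.351 → adequate.

f_max ≈ 4.34 kip/in; adequate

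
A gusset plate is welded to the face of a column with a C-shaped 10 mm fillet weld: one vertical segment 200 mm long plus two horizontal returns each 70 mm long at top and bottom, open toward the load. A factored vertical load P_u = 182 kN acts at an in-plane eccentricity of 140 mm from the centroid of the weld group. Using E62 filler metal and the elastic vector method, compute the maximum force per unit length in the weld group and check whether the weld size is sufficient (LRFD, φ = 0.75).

f_max ≈ 1640 N/mm; adequate

E62XX → F_EXX = 620 MPa.
Total weld length L_w = 340 mm. Treat welds as unit-width lines.
Centroid: x̄ = 2×70×35 / 340 = 14.41 mm from the vertical weld.
Polar moment about centroid: J = I_x + I_y = [200³/12 + 2×70×100²] + [200×14.41² + 2(70³/12 + 70×20.59²)] = 2225000 mm³.
Direct shear f_v = P/L_w = 182×10³ / 340 = 535.3 N/mm (vertical).
Torsion M = P·e = 182×10³ × 140 = 25480000 N·mm.
Critical point at (x, y) = (55.59, 100) from centroid. f_tx = M·y/J = 1145 N/mm; f_ty = M·x/J = 636.7 N/mm.
Resultant f_max = √[f_tx² + (f_v + f_ty)²] = √[1145² + (535.3 + 636.7)²] = 1639 N/mm.
Capacity per unit length: φr_n = 0.75 × 0.6 × 620 × (0.707 × 10) = 1973 N/mm.
1639 ≤ 1973 → adequate.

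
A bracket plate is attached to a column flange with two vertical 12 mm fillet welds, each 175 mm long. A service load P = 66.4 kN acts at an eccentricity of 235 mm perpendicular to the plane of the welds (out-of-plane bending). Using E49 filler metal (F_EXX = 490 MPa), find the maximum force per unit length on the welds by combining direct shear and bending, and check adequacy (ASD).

f_max ≈ 1540 N/mm; NOT adequate

L_w = 2 × 175 = 350 mm; section modulus (unit throat) S = 2 × L²/6 = 10210 mm².
Direct shear f_v = P/L_w = 66.4×10³/350 = 189.7 N/mm.
Moment M = P × e = 66.4×10³ × 235 = 15604000 N·mm; bending f_b = M/S = 1529 N/mm.
f_max = √(f_v² + f_b²) = √(189.7² + 1529²) = 1540 N/mm.
r_n/Ω = (1/2.0) × 0.6 × 490 × (0.707 × 12) = 1247 N/mm → NOT adequate.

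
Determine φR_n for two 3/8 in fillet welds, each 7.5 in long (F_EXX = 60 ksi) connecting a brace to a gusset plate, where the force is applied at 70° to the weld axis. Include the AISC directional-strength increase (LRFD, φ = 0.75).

φR_n ≈ 156 kips

t_e = 0.707 × 0.375 = 0.2651 in; A_we = 0.2651 × 15 = 3.977 in².
Directional factor: 1.0 + 0.5 sin^1.5(70°) = 1.455.
F_nw = 0.6 × 60 × 1.455 = 52.4 ksi.
φR_n = 0.75 × 52.4 × 3.977 = 156.3 kips.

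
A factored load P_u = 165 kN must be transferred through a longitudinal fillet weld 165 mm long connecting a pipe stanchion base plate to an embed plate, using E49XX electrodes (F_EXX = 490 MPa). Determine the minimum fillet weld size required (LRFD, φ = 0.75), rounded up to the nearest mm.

Total weld length L = 165 mm.
Required throat t_e = P_u / (φ × 0.6 F_EXX × L) = 165 / (0.75 × 0.6 × 490 × 165 × 10⁻³) = 4.535 mm.
Required leg w = t_e / 0.707 = 6.415 mm → use 7 mm.

w = 7 mm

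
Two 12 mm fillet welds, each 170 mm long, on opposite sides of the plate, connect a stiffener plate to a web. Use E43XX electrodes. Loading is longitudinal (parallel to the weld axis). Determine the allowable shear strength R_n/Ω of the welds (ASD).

R_n/Ω ≈ 372 kN

E43XX → F_EXX = 430 MPa.
Effective throat t_e = 0.707 × 12 = 8.484 mm.
Total length L = 340 mm; A_we = 8.484 × 340 = 2885 mm².
F_nw = 0.6 F_EXX = 0.6 × 430 = 258 MPa.
R_n = 258 × 2885 × 10⁻³ = 744.2 kN; R_n/Ω = 744.2/2.0 = 372.1 kN.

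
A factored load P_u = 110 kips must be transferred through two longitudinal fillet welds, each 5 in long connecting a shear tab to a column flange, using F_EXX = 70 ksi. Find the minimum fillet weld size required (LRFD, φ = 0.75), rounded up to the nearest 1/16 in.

w = 1/2 in

Total weld length L = 10 in.
Required throat t_e = P_u / (φ × 0.6 F_EXX × L) = 110 / (0.75 × 0.6 × 70 × 10) = 0.3492 in.
Required leg w = t_e / 0.707 = 0.4939 in → use 1/2 in.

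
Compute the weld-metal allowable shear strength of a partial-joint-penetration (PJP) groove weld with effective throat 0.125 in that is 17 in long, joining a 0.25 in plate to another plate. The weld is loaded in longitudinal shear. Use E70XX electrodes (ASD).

E70XX → F_EXX = 70 ksi.
Effective throat (given) t_e = 0.125 in.
A_we = 0.125 × 17 = 2.125 in².
F_nw = 0.6 F_EXX = 42 ksi.
R_n/Ω = (42 × 2.125) / 2.0 = 44.62 kip.

R_n/Ω ≈ 44.6 kip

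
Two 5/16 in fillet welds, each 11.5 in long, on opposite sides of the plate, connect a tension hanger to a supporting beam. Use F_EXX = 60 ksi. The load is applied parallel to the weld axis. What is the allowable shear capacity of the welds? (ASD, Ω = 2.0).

Effective throat t_e = 0.707 × 0.3125 = 0.2209 in.
Total length L = 23 in; A_we = 0.2209 × 23 = 5.082 in².
F_nw = 0.6 F_EXX = 0.6 × 60 = 36 ksi.
R_n = 36 × 5.082 = 182.9 kips; R_n/Ω = 182.9/2.0 = 91.47 kips.

R_n/Ω ≈ 91.5 kips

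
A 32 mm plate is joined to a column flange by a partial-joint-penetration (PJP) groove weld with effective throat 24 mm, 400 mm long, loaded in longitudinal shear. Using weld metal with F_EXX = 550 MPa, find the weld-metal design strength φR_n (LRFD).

Effective throat (given) t_e = 24 mm.
A_we = 24 × 400 = 9600 mm².
F_nw = 0.6 F_EXX = 330 MPa.
φR_n = 0.75 × 330 × 9600 × 10⁻³ = 2376 kN.

φR_n ≈ 2380 kN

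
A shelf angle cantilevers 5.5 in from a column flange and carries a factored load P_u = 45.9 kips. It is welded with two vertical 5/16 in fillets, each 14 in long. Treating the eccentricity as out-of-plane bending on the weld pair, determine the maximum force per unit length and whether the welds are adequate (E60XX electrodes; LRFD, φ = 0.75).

E60XX → F_EXX = 60 ksi.
L_w = 2 × 14 = 28 in; section modulus (unit throat) S = 2 × L²/6 = 65.33 in².
Direct shear f_v = P/L_w = 45.9/28 = 1.639 kip/in.
Moment M = P × e = 45.9 × 5.5 = 252.45 kip·in; bending f_b = M/S = 3.864 kip/in.
f_max = √(f_v² + f_b²) = √(1.639² + 3.864²) = 4.197 kip/in.
φr_n = 0.75 × 0.6 × 60 × (0.707 × 0.3125) = 5.965 kip/in → adequate.

f_max ≈ 4.2 kip/in; adequate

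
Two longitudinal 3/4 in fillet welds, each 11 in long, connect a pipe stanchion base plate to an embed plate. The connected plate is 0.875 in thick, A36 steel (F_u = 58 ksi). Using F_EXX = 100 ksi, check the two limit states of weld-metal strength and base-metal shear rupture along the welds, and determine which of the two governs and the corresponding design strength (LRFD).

φR_n ≈ 502 kips (base-metal shear rupture governs)

t_e = 0.707 × 0.75 = 0.5302 in; L = 22 in.
Weld metal: φR_n = 0.75 × 0.6 × 100 × 0.5302 × 22 = 524.9 kips.
Base metal (shear rupture): φR_n = 0.75 × 0.6 × 58 × 0.875 × 22 = 502.4 kips.
Governing: base-metal shear rupture.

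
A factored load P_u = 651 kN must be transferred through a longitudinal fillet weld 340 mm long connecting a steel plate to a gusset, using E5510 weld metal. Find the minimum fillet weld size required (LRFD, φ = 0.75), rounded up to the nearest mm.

w = 11 mm

E55XX → F_EXX = 550 MPa.
Total weld length L = 340 mm.
Required throat t_e = P_u / (φ × 0.6 F_EXX × L) = 651 / (0.75 × 0.6 × 550 × 340 × 10⁻³) = 7.736 mm.
Required leg w = t_e / 0.707 = 10.94 mm → use 11 mm.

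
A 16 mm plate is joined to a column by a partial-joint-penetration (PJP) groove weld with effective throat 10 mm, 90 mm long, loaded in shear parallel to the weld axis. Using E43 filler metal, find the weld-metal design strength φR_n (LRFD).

E43XX → F_EXX = 430 MPa.
Effective throat (given) t_e = 10 mm.
A_we = 10 × 90 = 900 mm².
F_nw = 0.6 F_EXX = 258 MPa.
φR_n = 0.75 × 258 × 900 × 10⁻³ = 174.2 kN.

φR_n ≈ 174 kN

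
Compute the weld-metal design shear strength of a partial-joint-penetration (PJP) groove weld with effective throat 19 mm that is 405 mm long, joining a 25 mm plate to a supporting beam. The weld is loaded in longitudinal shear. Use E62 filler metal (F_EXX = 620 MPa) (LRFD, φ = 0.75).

Effective throat (given) t_e = 19 mm.
A_we = 19 × 405 = 7695 mm².
F_nw = 0.6 F_EXX = 372 MPa.
φR_n = 0.75 × 372 × 7695 × 10⁻³ = 2147 kN.

φR_n ≈ 2150 kN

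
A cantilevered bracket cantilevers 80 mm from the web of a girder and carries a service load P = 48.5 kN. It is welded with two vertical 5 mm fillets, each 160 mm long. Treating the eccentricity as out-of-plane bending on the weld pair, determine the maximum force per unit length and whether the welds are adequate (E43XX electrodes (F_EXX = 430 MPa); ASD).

L_w = 2 × 160 = 320 mm; section modulus (unit throat) S = 2 × L²/6 = 8533 mm².
Direct shear f_v = P/L_w = 48.5×10³/320 = 151.6 N/mm.
Moment M = P × e = 48.5×10³ × 80 = 3880000 N·mm; bending f_b = M/S = 454.7 N/mm.
f_max = √(f_v² + f_b²) = √(151.6² + 454.7²) = 479.3 N/mm.
r_n/Ω = (1/2.0) × 0.6 × 430 × (0.707 × 5) = 456 N/mm → NOT adequate.

f_max ≈ 479 N/mm; NOT adequate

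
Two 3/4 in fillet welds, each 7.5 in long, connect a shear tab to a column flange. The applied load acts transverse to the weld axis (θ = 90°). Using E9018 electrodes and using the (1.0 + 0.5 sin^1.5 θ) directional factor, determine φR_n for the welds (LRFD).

φR_n ≈ 483 kip

E90XX → F_EXX = 90 ksi.
t_e = 0.707 × 0.75 = 0.5302 in; A_we = 0.5302 × 15 = 7.954 in².
Directional factor: 1.0 + 0.5 sin^1.5(90°) = 1.5.
F_nw = 0.6 × 90 × 1.5 = 81 ksi.
φR_n = 0.75 × 81 × 7.954 = 483.2 kip.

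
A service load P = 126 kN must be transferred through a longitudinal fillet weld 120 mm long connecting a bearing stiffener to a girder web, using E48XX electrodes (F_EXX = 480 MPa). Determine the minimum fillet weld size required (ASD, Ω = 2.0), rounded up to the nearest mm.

Total weld length L = 120 mm.
Required throat t_e = P × Ω / (0.6 F_EXX × L) = 126 × 2.0 / (0.6 × 480 × 120 × 10⁻³) = 7.292 mm.
Required leg w = t_e / 0.707 = 10.31 mm → use 11 mm.

w = 11 mm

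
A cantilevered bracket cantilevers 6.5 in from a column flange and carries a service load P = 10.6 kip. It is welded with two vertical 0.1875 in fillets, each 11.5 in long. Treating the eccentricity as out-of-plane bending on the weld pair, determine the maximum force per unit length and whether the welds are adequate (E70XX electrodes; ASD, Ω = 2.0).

f_max ≈ 1.63 kip/in; adequate

E70XX → F_EXX = 70 ksi.
L_w = 2 × 11.5 = 23 in; section modulus (unit throat) S = 2 × L²/6 = 44.08 in².
Direct shear f_v = P/L_w = 10.6/23 = 0.4609 kip/in.
Moment M = P × e = 10.6 × 6.5 = 68.9 kip·in; bending f_b = M/S = 1.563 kip/in.
f_max = √(f_v² + f_b²) = √(0.4609² + 1.563²) = 1.629 kip/in.
r_n/Ω = (1/2.0) × 0.6 × 70 × (0.707 × 0.1875) = 2.784 kip/in → adequate.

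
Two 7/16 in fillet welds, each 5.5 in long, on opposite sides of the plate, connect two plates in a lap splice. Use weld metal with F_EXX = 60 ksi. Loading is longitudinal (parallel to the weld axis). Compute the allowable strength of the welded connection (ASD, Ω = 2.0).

Effective throat t_e = 0.707 × 0.4375 = 0.3093 in.
Total length L = 11 in; A_we = 0.3093 × 11 = 3.402 in².
F_nw = 0.6 F_EXX = 0.6 × 60 = 36 ksi.
R_n = 36 × 3.402 = 122.5 kips; R_n/Ω = 122.5/2.0 = 61.24 kips.

R_n/Ω ≈ 61.2 kips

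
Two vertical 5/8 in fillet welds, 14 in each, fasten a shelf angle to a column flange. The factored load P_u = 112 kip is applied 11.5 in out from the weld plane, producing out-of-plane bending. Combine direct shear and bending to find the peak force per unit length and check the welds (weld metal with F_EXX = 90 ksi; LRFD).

L_w = 2 × 14 = 28 in; section modulus (unit throat) S = 2 × L²/6 = 65.33 in².
Direct shear f_v = P/L_w = 112/28 = 4 kip/in.
Moment M = P × e = 112 × 11.5 = 1288 kip·in; bending f_b = M/S = 19.71 kip/in.
f_max = √(f_v² + f_b²) = √(4² + 19.71²) = 20.12 kip/in.
φr_n = 0.75 × 0.6 × 90 × (0.707 × 0.625) = 17.9 kip/in → NOT adequate.

f_max ≈ 20.1 kip/in; NOT adequate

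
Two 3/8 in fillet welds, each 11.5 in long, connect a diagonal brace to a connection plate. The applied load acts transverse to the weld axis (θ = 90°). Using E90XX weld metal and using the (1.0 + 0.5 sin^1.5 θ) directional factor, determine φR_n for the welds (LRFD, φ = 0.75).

E90XX → F_EXX = 90 ksi.
t_e = 0.707 × 0.375 = 0.2651 in; A_we = 0.2651 × 23 = 6.098 in².
Directional factor: 1.0 + 0.5 sin^1.5(90°) = 1.5.
F_nw = 0.6 × 90 × 1.5 = 81 ksi.
φR_n = 0.75 × 81 × 6.098 = 370.4 kip.

φR_n ≈ 370 kip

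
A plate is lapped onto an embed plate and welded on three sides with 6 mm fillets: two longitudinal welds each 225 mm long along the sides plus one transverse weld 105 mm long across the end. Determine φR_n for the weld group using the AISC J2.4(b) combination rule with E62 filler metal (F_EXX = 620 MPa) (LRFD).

φR_n ≈ 657 kN

t_e = 0.707 × 6 = 4.242 mm.
R_nwl = 0.6 × 620 × 4.242 × 450 × 10⁻³ = 710.1 kN (longitudinal, 2 welds).
R_nwt = 0.6 × 620 × 4.242 × 105 × 10⁻³ = 165.7 kN (transverse, base value).
(i) R_nwl + R_nwt = 875.8 kN; (ii) 0.85 R_nwl + 1.5 R_nwt = 852.1 kN.
R_n = max = 875.8 kN [governs: (i)]; φR_n = 656.9 kN.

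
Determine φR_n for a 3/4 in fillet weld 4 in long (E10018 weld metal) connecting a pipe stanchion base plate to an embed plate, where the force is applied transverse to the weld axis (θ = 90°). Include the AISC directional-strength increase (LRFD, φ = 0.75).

φR_n ≈ 143 kips

E100XX → F_EXX = 100 ksi.
t_e = 0.707 × 0.75 = 0.5302 in; A_we = 0.5302 × 4 = 2.121 in².
Directional factor: 1.0 + 0.5 sin^1.5(90°) = 1.5.
F_nw = 0.6 × 100 × 1.5 = 90 ksi.
φR_n = 0.75 × 90 × 2.121 = 143.2 kips.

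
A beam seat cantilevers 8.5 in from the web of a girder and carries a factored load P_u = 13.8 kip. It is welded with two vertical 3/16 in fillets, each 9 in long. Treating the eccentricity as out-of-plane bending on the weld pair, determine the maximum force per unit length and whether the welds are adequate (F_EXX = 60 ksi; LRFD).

L_w = 2 × 9 = 18 in; section modulus (unit throat) S = 2 × L²/6 = 27 in².
Direct shear f_v = P/L_w = 13.8/18 = 0.7667 kip/in.
Moment M = P × e = 13.8 × 8.5 = 117.3 kip·in; bending f_b = M/S = 4.344 kip/in.
f_max = √(f_v² + f_b²) = √(0.7667² + 4.344²) = 4.412 kip/in.
φr_n = 0.75 × 0.6 × 60 × (0.707 × 0.1875) = 3.579 kip/in → NOT adequate.

f_max ≈ 4.41 kip/in; NOT adequate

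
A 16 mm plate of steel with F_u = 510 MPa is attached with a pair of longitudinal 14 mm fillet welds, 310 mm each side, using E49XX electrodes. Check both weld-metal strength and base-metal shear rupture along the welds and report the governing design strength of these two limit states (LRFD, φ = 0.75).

φR_n ≈ 1350 kN (weld metal governs)

E49XX → F_EXX = 490 MPa.
t_e = 0.707 × 14 = 9.898 mm; L = 620 mm.
Weld metal: φR_n = 0.75 × 0.6 × 490 × 9.898 × 620 × 10⁻³ = 1353 kN.
Base metal (shear rupture): φR_n = 0.75 × 0.6 × 510 × 16 × 620 × 10⁻³ = 2277 kN.
Governing: weld metal.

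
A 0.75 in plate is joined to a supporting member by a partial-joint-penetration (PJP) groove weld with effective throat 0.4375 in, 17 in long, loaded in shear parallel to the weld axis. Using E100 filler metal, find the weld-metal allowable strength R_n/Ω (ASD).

R_n/Ω ≈ 223 kips

E100XX → F_EXX = 100 ksi.
Effective throat (given) t_e = 0.4375 in.
A_we = 0.4375 × 17 = 7.438 in².
F_nw = 0.6 F_EXX = 60 ksi.
R_n/Ω = (60 × 7.438) / 2.0 = 223.1 kips.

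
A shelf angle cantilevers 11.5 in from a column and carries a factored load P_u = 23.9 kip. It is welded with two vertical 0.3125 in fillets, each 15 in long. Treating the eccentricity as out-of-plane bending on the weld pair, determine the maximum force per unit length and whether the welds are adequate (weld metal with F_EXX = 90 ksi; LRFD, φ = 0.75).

L_w = 2 × 15 = 30 in; section modulus (unit throat) S = 2 × L²/6 = 75 in².
Direct shear f_v = P/L_w = 23.9/30 = 0.7967 kip/in.
Moment M = P × e = 23.9 × 11.5 = 274.85 kip·in; bending f_b = M/S = 3.665 kip/in.
f_max = √(f_v² + f_b²) = √(0.7967² + 3.665²) = 3.75 kip/in.
φr_n = 0.75 × 0.6 × 90 × (0.707 × 0.3125) = 8.948 kip/in → adequate.

f_max ≈ 3.75 kip/in; adequate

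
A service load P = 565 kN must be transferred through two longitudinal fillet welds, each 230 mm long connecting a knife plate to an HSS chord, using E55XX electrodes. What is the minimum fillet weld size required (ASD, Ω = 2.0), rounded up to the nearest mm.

E55XX → F_EXX = 550 MPa.
Total weld length L = 460 mm.
Required throat t_e = P × Ω / (0.6 F_EXX × L) = 565 × 2.0 / (0.6 × 550 × 460 × 10⁻³) = 7.444 mm.
Required leg w = t_e / 0.707 = 10.53 mm → use 11 mm.

w = 11 mm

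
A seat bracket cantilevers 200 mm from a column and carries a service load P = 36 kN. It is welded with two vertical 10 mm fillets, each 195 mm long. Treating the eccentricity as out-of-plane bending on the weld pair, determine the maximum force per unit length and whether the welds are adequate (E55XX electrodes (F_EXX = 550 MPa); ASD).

f_max ≈ 575 N/mm; adequate

L_w = 2 × 195 = 390 mm; section modulus (unit throat) S = 2 × L²/6 = 12680 mm².
Direct shear f_v = P/L_w = 36×10³/390 = 92.31 N/mm.
Moment M = P × e = 36×10³ × 200 = 7200000 N·mm; bending f_b = M/S = 568 N/mm.
f_max = √(f_v² + f_b²) = √(92.31² + 568²) = 575.5 N/mm.
r_n/Ω = (1/2.0) × 0.6 × 550 × (0.707 × 10) = 1167 N/mm → adequate.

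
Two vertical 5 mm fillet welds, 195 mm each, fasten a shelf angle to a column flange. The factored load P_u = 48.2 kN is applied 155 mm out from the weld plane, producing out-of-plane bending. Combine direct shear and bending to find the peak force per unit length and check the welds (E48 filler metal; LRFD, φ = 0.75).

f_max ≈ 602 N/mm; adequate

E48XX → F_EXX = 480 MPa.
L_w = 2 × 195 = 390 mm; section modulus (unit throat) S = 2 × L²/6 = 12680 mm².
Direct shear f_v = P/L_w = 48.2×10³/390 = 123.6 N/mm.
Moment M = P × e = 48.2×10³ × 155 = 7471000 N·mm; bending f_b = M/S = 589.4 N/mm.
f_max = √(f_v² + f_b²) = √(123.6² + 589.4²) = 602.2 N/mm.
φr_n = 0.75 × 0.6 × 480 × (0.707 × 5) = 763.6 N/mm → adequate.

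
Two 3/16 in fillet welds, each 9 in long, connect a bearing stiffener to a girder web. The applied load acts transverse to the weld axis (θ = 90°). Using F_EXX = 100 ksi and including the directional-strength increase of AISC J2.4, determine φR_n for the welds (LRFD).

t_e = 0.707 × 0.1875 = 0.1326 in; A_we = 0.1326 × 18 = 2.386 in².
Directional factor: 1.0 + 0.5 sin^1.5(90°) = 1.5.
F_nw = 0.6 × 100 × 1.5 = 90 ksi.
φR_n = 0.75 × 90 × 2.386 = 161.1 kips.

φR_n ≈ 161 kips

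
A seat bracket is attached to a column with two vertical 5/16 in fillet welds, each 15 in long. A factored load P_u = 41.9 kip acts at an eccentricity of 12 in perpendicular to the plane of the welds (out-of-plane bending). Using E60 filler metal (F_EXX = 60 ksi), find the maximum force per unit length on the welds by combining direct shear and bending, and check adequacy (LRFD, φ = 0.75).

L_w = 2 × 15 = 30 in; section modulus (unit throat) S = 2 × L²/6 = 75 in².
Direct shear f_v = P/L_w = 41.9/30 = 1.397 kip/in.
Moment M = P × e = 41.9 × 12 = 502.8 kip·in; bending f_b = M/S = 6.704 kip/in.
f_max = √(f_v² + f_b²) = √(1.397² + 6.704²) = 6.848 kip/in.
φr_n = 0.75 × 0.6 × 60 × (0.707 × 0.3125) = 5.965 kip/in → NOT adequate.

f_max ≈ 6.85 kip/in; NOT adequate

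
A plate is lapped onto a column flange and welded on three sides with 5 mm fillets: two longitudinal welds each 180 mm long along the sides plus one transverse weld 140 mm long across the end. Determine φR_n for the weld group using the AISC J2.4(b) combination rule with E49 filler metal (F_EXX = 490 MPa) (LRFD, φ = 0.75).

t_e = 0.707 × 5 = 3.535 mm.
R_nwl = 0.6 × 490 × 3.535 × 360 × 10⁻³ = 374.1 kN (longitudinal, 2 welds).
R_nwt = 0.6 × 490 × 3.535 × 140 × 10⁻³ = 145.5 kN (transverse, base value).
(i) R_nwl + R_nwt = 519.6 kN; (ii) 0.85 R_nwl + 1.5 R_nwt = 536.3 kN.
R_n = max = 536.3 kN [governs: (ii)]; φR_n = 402.2 kN.

φR_n ≈ 402 kN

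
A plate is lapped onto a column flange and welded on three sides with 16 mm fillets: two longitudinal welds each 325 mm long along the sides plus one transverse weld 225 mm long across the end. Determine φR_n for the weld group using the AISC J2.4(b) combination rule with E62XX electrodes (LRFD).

φR_n ≈ 2810 kN

E62XX → F_EXX = 620 MPa.
t_e = 0.707 × 16 = 11.31 mm.
R_nwl = 0.6 × 620 × 11.31 × 650 × 10⁻³ = 2735 kN (longitudinal, 2 welds).
R_nwt = 0.6 × 620 × 11.31 × 225 × 10⁻³ = 946.8 kN (transverse, base value).
(i) R_nwl + R_nwt = 3682 kN; (ii) 0.85 R_nwl + 1.5 R_nwt = 3745 kN.
R_n = max = 3745 kN [governs: (ii)]; φR_n = 2809 kN.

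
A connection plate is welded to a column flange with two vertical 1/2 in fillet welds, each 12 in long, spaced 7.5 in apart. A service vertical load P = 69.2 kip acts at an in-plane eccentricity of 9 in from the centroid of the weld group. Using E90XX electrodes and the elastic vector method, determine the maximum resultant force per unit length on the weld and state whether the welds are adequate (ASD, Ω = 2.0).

f_max ≈ 8.91 kip/in; adequate

E90XX → F_EXX = 90 ksi.
Total weld length L_w = 24 in. Treat welds as unit-width lines.
Polar moment about centroid: J = 2[d³/12 + d(b/2)²] = 2[12³/12 + 12×3.75²] = 625.5 in³.
Direct shear f_v = P/L_w = 69.2 / 24 = 2.883 kip/in (vertical).
Torsion M = P·e = 69.2 × 9 = 622.8 kip·in.
Critical point at (x, y) = (3.75, 6) from centroid. f_tx = M·y/J = 5.974 kip/in; f_ty = M·x/J = 3.734 kip/in.
Resultant f_max = √[f_tx² + (f_v + f_ty)²] = √[5.974² + (2.883 + 3.734)²] = 8.915 kip/in.
Capacity per unit length: r_n/Ω = (1/2.0) × 0.6 × 90 × (0.707 × 0.5) = 9.544 kip/in.
8.915 ≤ 9.544 → adequate.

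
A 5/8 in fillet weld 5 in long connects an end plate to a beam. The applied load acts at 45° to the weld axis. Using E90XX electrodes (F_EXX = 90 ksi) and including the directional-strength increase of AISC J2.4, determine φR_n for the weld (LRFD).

t_e = 0.707 × 0.625 = 0.4419 in; A_we = 0.4419 × 5 = 2.209 in².
Directional factor: 1.0 + 0.5 sin^1.5(45°) = 1.297.
F_nw = 0.6 × 90 × 1.297 = 70.05 ksi.
φR_n = 0.75 × 70.05 × 2.209 = 116.1 kip.

φR_n ≈ 116 kip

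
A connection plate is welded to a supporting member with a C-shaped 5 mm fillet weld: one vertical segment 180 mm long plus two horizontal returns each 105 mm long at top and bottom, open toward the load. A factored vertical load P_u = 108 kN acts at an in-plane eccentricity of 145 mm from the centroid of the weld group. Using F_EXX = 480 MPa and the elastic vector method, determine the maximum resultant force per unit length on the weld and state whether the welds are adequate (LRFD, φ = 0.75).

f_max ≈ 904 N/mm; NOT adequate

Total weld length L_w = 390 mm. Treat welds as unit-width lines.
Centroid: x̄ = 2×105×52.5 / 390 = 28.27 mm from the vertical weld.
Polar moment about centroid: J = I_x + I_y = [180³/12 + 2×105×90²] + [180×28.27² + 2(105³/12 + 105×24.23²)] = 2647000 mm³.
Direct shear f_v = P/L_w = 108×10³ / 390 = 276.9 N/mm (vertical).
Torsion M = P·e = 108×10³ × 145 = 15660000 N·mm.
Critical point at (x, y) = (76.73, 90) from centroid. f_tx = M·y/J = 532.4 N/mm; f_ty = M·x/J = 453.9 N/mm.
Resultant f_max = √[f_tx² + (f_v + f_ty)²] = √[532.4² + (276.9 + 453.9)²] = 904.2 N/mm.
Capacity per unit length: φr_n = 0.75 × 0.6 × 480 × (0.707 × 5) = 763.6 N/mm.
904.2 > 763.6 → NOT adequate.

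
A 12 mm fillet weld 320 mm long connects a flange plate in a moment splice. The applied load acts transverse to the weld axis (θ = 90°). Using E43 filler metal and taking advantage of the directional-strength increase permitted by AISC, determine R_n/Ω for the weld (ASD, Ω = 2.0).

R_n/Ω ≈ 525 kN

E43XX → F_EXX = 430 MPa.
t_e = 0.707 × 12 = 8.484 mm; A_we = 8.484 × 320 = 2715 mm².
Directional factor: 1.0 + 0.5 sin^1.5(90°) = 1.5.
F_nw = 0.6 × 430 × 1.5 = 387 MPa.
R_n/Ω = (387 × 2715) / 2.0 × 10⁻³ = 525.3 kN.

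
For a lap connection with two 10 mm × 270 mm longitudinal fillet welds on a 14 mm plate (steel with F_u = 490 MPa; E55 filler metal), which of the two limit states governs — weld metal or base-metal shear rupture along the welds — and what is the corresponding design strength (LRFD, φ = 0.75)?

E55XX → F_EXX = 550 MPa.
t_e = 0.707 × 10 = 7.07 mm; L = 540 mm.
Weld metal: φR_n = 0.75 × 0.6 × 550 × 7.07 × 540 × 10⁻³ = 944.9 kN.
Base metal (shear rupture): φR_n = 0.75 × 0.6 × 490 × 14 × 540 × 10⁻³ = 1667 kN.
Governing: weld metal.

φR_n ≈ 945 kN (weld metal governs)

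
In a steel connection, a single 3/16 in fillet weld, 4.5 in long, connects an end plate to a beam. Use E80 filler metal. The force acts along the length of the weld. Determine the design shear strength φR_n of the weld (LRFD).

E80XX → F_EXX = 80 ksi.
Effective throat t_e = 0.707 × 0.1875 = 0.1326 in.
Total length L = 4.5 in; A_we = 0.1326 × 4.5 = 0.5965 in².
F_nw = 0.6 F_EXX = 0.6 × 80 = 48 ksi.
φR_n = 0.75 × 48 × 0.5965 = 21.48 kips.

φR_n ≈ 21.5 kips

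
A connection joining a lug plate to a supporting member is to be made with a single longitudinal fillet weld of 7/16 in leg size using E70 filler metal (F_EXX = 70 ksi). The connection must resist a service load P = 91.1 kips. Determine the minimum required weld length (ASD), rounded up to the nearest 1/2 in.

L = 14.5 in

Throat t_e = 0.707 × 0.4375 = 0.3093 in.
r_n/Ω = (0.6 × 70 × 0.3093) / 2.0 = 6.496 kip/in.
L_req = P / (r_n/Ω) = 91.1 / 6.496 = 14.02 in total.
Round up → use L = 14.5 in.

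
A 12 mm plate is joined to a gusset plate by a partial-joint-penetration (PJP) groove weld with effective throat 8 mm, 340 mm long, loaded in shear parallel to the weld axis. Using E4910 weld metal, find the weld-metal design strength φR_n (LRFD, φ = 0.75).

φR_n ≈ 600 kN

E49XX → F_EXX = 490 MPa.
Effective throat (given) t_e = 8 mm.
A_we = 8 × 340 = 2720 mm².
F_nw = 0.6 F_EXX = 294 MPa.
φR_n = 0.75 × 294 × 2720 × 10⁻³ = 599.8 kN.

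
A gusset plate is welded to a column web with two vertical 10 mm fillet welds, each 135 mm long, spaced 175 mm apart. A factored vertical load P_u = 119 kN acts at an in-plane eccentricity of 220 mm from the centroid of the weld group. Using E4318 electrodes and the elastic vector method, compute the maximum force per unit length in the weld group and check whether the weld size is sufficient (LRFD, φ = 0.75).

f_max ≈ 1540 N/mm; NOT adequate

E43XX → F_EXX = 430 MPa.
Total weld length L_w = 270 mm. Treat welds as unit-width lines.
Polar moment about centroid: J = 2[d³/12 + d(b/2)²] = 2[135³/12 + 135×87.5²] = 2477000 mm³.
Direct shear f_v = P/L_w = 119×10³ / 270 = 440.7 N/mm (vertical).
Torsion M = P·e = 119×10³ × 220 = 26180000 N·mm.
Critical point at (x, y) = (87.5, 67.5) from centroid. f_tx = M·y/J = 713.4 N/mm; f_ty = M·x/J = 924.7 N/mm.
Resultant f_max = √[f_tx² + (f_v + f_ty)²] = √[713.4² + (440.7 + 924.7)²] = 1541 N/mm.
Capacity per unit length: φr_n = 0.75 × 0.6 × 430 × (0.707 × 10) = 1368 N/mm.
1541 > 1368 → NOT adequate.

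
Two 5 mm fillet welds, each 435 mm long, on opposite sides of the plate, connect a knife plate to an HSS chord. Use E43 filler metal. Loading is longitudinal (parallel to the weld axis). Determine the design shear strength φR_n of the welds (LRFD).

φR_n ≈ 595 kN

E43XX → F_EXX = 430 MPa.
Effective throat t_e = 0.707 × 5 = 3.535 mm.
Total length L = 870 mm; A_we = 3.535 × 870 = 3075 mm².
F_nw = 0.6 F_EXX = 0.6 × 430 = 258 MPa.
φR_n = 0.75 × 258 × 3075 × 10⁻³ = 595.1 kN.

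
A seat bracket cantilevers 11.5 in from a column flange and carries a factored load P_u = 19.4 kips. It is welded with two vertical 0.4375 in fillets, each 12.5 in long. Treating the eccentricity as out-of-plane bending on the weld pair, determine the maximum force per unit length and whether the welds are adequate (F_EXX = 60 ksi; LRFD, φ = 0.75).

L_w = 2 × 12.5 = 25 in; section modulus (unit throat) S = 2 × L²/6 = 52.08 in².
Direct shear f_v = P/L_w = 19.4/25 = 0.776 kip/in.
Moment M = P × e = 19.4 × 11.5 = 223.1 kip·in; bending f_b = M/S = 4.284 kip/in.
f_max = √(f_v² + f_b²) = √(0.776² + 4.284²) = 4.353 kip/in.
φr_n = 0.75 × 0.6 × 60 × (0.707 × 0.4375) = 8.351 kip/in → adequate.

f_max ≈ 4.35 kip/in; adequate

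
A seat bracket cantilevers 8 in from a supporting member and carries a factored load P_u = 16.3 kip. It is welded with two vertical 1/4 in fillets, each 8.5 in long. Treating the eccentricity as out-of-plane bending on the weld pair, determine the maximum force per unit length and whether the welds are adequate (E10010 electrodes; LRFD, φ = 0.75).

E100XX → F_EXX = 100 ksi.
L_w = 2 × 8.5 = 17 in; section modulus (unit throat) S = 2 × L²/6 = 24.08 in².
Direct shear f_v = P/L_w = 16.3/17 = 0.9588 kip/in.
Moment M = P × e = 16.3 × 8 = 130.4 kip·in; bending f_b = M/S = 5.415 kip/in.
f_max = √(f_v² + f_b²) = √(0.9588² + 5.415²) = 5.499 kip/in.
φr_n = 0.75 × 0.6 × 100 × (0.707 × 0.25) = 7.954 kip/in → adequate.

f_max ≈ 5.5 kip/in; adequate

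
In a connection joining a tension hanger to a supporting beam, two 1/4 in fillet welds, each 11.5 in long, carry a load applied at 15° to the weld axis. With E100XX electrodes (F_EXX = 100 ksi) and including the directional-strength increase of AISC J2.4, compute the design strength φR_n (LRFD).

t_e = 0.707 × 0.25 = 0.1767 in; A_we = 0.1767 × 23 = 4.065 in².
Directional factor: 1.0 + 0.5 sin^1.5(15°) = 1.066.
F_nw = 0.6 × 100 × 1.066 = 63.95 ksi.
φR_n = 0.75 × 63.95 × 4.065 = 195 kip.

φR_n ≈ 195 kip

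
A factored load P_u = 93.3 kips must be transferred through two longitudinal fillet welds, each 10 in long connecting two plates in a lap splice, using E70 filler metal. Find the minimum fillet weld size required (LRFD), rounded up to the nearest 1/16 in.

E70XX → F_EXX = 70 ksi.
Total weld length L = 20 in.
Required throat t_e = P_u / (φ × 0.6 F_EXX × L) = 93.3 / (0.75 × 0.6 × 70 × 20) = 0.1481 in.
Required leg w = t_e / 0.707 = 0.2095 in → use 1/4 in.

w = 1/4 in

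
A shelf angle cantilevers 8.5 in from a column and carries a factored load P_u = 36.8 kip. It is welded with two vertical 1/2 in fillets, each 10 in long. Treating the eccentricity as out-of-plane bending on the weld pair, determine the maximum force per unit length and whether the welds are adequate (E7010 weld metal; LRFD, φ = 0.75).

E70XX → F_EXX = 70 ksi.
L_w = 2 × 10 = 20 in; section modulus (unit throat) S = 2 × L²/6 = 33.33 in².
Direct shear f_v = P/L_w = 36.8/20 = 1.84 kip/in.
Moment M = P × e = 36.8 × 8.5 = 312.8 kip·in; bending f_b = M/S = 9.384 kip/in.
f_max = √(f_v² + f_b²) = √(1.84² + 9.384²) = 9.563 kip/in.
φr_n = 0.75 × 0.6 × 70 × (0.707 × 0.5) = 11.14 kip/in → adequate.

f_max ≈ 9.56 kip/in; adequate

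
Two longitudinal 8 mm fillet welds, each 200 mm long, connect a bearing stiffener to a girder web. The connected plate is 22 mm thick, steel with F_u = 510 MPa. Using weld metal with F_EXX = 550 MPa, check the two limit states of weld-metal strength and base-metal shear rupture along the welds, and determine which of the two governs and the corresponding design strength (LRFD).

t_e = 0.707 × 8 = 5.656 mm; L = 400 mm.
Weld metal: φR_n = 0.75 × 0.6 × 550 × 5.656 × 400 × 10⁻³ = 559.9 kN.
Base metal (shear rupture): φR_n = 0.75 × 0.6 × 510 × 22 × 400 × 10⁻³ = 2020 kN.
Governing: weld metal.

φR_n ≈ 560 kN (weld metal governs)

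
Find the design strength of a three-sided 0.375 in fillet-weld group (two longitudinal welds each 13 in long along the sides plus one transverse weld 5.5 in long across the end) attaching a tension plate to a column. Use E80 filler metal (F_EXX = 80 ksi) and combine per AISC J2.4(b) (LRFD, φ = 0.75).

φR_n ≈ 301 kip

t_e = 0.707 × 0.375 = 0.2651 in.
R_nwl = 0.6 × 80 × 0.2651 × 26 = 330.9 kip (longitudinal, 2 welds).
R_nwt = 0.6 × 80 × 0.2651 × 5.5 = 69.99 kip (transverse, base value).
(i) R_nwl + R_nwt = 400.9 kip; (ii) 0.85 R_nwl + 1.5 R_nwt = 386.2 kip.
R_n = max = 400.9 kip [governs: (i)]; φR_n = 300.7 kip.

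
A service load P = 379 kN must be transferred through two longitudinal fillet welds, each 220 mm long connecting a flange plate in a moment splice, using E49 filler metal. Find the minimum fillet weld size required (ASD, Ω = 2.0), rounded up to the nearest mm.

w = 9 mm

E49XX → F_EXX = 490 MPa.
Total weld length L = 440 mm.
Required throat t_e = P × Ω / (0.6 F_EXX × L) = 379 × 2.0 / (0.6 × 490 × 440 × 10⁻³) = 5.86 mm.
Required leg w = t_e / 0.707 = 8.288 mm → use 9 mm.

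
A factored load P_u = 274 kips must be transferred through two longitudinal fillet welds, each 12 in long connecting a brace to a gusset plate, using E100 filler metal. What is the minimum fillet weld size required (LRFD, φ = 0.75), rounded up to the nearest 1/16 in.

w = 3/8 in

E100XX → F_EXX = 100 ksi.
Total weld length L = 24 in.
Required throat t_e = P_u / (φ × 0.6 F_EXX × L) = 274 / (0.75 × 0.6 × 100 × 24) = 0.2537 in.
Required leg w = t_e / 0.707 = 0.3588 in → use 3/8 in.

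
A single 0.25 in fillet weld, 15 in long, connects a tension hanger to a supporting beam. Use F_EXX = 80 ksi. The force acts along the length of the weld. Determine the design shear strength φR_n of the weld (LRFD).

φR_n ≈ 95.4 kip

Effective throat t_e = 0.707 × 0.25 = 0.1767 in.
Total length L = 15 in; A_we = 0.1767 × 15 = 2.651 in².
F_nw = 0.6 F_EXX = 0.6 × 80 = 48 ksi.
φR_n = 0.75 × 48 × 2.651 = 95.44 kip.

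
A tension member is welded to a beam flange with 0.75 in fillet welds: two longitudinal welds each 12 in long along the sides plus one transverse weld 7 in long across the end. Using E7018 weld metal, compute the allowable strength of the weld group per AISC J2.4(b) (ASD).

R_n/Ω ≈ 345 kip

E70XX → F_EXX = 70 ksi.
t_e = 0.707 × 0.75 = 0.5302 in.
R_nwl = 0.6 × 70 × 0.5302 × 24 = 534.5 kip (longitudinal, 2 welds).
R_nwt = 0.6 × 70 × 0.5302 × 7 = 155.9 kip (transverse, base value).
(i) R_nwl + R_nwt = 690.4 kip; (ii) 0.85 R_nwl + 1.5 R_nwt = 688.2 kip.
R_n = max = 690.4 kip [governs: (i)]; R_n/Ω = 345.2 kip.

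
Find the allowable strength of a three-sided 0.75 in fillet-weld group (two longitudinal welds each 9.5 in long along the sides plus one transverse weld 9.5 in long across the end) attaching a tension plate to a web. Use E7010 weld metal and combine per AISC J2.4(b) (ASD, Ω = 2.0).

R_n/Ω ≈ 339 kips

E70XX → F_EXX = 70 ksi.
t_e = 0.707 × 0.75 = 0.5302 in.
R_nwl = 0.6 × 70 × 0.5302 × 19 = 423.1 kips (longitudinal, 2 welds).
R_nwt = 0.6 × 70 × 0.5302 × 9.5 = 211.6 kips (transverse, base value).
(i) R_nwl + R_nwt = 634.7 kips; (ii) 0.85 R_nwl + 1.5 R_nwt = 677 kips.
R_n = max = 677 kips [governs: (ii)]; R_n/Ω = 338.5 kips.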